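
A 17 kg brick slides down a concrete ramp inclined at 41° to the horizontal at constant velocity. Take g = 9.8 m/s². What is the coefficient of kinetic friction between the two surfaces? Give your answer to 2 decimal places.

0.87

At constant velocity the net force along the incline is zero: mg sin 41° = μ mg cos 41°.
So μ = tan 41° = 0.6561 / 0.7547 = 0.8694.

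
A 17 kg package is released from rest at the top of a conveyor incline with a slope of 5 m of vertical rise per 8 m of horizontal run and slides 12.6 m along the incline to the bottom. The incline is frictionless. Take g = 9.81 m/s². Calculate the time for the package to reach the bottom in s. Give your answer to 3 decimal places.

The weight component along the incline is mg sin 32.01° = 88.388 N and the normal force is N = mg cos 32.01° = 141.421 N.
With no friction, a = g sin 32.01° = 5.1993 m/s².
Starting from rest, L = ½at², so t = √(2L/a) = √(2 × 12.6 / 5.1993) = 2.2015 s.

2.202 s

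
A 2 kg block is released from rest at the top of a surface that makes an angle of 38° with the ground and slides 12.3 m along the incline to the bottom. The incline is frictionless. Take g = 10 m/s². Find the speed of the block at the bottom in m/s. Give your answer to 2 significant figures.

12 m/s

The weight component along the incline is mg sin 38° = 12.313 N and the normal force is N = mg cos 38° = 15.760 N.
With no friction, a = g sin 38° = 6.1566 m/s².
Starting from rest over a distance of 12.3 m, v² = 2aL = 2 × 6.1566 × 12.3 = 151.4524, so v = 12.3066 m/s.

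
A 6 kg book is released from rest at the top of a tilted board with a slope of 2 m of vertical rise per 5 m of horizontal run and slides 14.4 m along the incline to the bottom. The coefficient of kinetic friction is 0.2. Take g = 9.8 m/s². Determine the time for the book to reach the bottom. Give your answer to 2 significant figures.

The weight component along the incline is mg sin 21.80° = 21.838 N and the normal force is N = mg cos 21.80° = 54.594 N.
Friction up the slope is f = μN = 0.2 × 54.594 = 10.919 N, so the net downslope force is 21.838 − 10.919 = 10.919 N and a = 10.919 / 6 = 1.8198 m/s².
Starting from rest, L = ½at², so t = √(2L/a) = √(2 × 14.4 / 1.8198) = 3.9782 s.

4.0 s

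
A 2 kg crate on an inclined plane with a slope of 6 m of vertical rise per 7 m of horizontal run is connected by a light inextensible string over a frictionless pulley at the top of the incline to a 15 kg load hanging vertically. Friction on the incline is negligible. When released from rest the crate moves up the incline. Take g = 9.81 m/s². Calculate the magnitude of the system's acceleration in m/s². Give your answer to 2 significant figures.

7.9 m/s²

For the crate on the incline: the weight component along the slope is m₁g sin 40.60° = 2 × 9.81 × 0.6508 = 12.769 N and the normal force is N = m₁g cos 40.60° = 14.897 N.
Newton's second law for the crate (up-slope positive): T − 12.769 = 2 a. For the hanging load (downward positive): 15 × 9.81 − T = 15 a.
Adding the two equations eliminates T: 134.381 = 17 a, so a = 7.9048 m/s².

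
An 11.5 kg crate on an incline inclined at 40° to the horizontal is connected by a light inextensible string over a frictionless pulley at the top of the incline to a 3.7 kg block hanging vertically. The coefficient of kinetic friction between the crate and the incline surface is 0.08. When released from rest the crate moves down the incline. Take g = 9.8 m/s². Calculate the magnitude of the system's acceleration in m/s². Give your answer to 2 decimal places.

For the crate on the incline: the weight component along the slope is m₁g sin 40° = 11.5 × 9.8 × 0.6428 = 72.444 N and the normal force is N = m₁g cos 40° = 86.333 N.
Kinetic friction opposes the crate's motion down the incline: f = μN = 0.08 × 86.333 = 6.907 N acting up the slope.
Newton's second law for the crate (down-slope positive): 72.444 − 6.907 − T = 11.5 a. For the hanging block (upward positive): T − 3.7 × 9.8 = 3.7 a.
Adding the two equations eliminates T: 29.277 = 15.2 a, so a = 1.9261 m/s².

1.93 m/s²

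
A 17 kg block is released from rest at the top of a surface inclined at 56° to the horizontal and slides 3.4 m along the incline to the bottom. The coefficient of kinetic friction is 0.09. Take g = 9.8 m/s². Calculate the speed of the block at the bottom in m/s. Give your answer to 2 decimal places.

7.20 m/s

The weight component along the incline is mg sin 56° = 138.118 N and the normal force is N = mg cos 56° = 93.162 N.
Friction up the slope is f = μN = 0.09 × 93.162 = 8.385 N, so the net downslope force is 138.118 − 8.385 = 129.733 N and a = 129.733 / 17 = 7.6314 m/s².
Starting from rest over a distance of 3.4 m, v² = 2aL = 2 × 7.6314 × 3.4 = 51.8935, so v = 7.2037 m/s.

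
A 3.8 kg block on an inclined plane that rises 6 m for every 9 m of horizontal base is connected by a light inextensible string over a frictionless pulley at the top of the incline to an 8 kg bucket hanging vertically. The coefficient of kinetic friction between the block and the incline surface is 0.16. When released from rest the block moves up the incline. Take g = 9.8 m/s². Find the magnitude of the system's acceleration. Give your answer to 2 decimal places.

4.47 m/s²

For the block on the incline: the weight component along the slope is m₁g sin 33.69° = 3.8 × 9.8 × 0.5547 = 20.657 N and the normal force is N = m₁g cos 33.69° = 30.986 N.
Kinetic friction opposes the block's motion up the incline: f = μN = 0.16 × 30.986 = 4.958 N acting down the slope.
Newton's second law for the block (up-slope positive): T − 20.657 − 4.958 = 3.8 a. For the hanging bucket (downward positive): 8 × 9.8 − T = 8 a.
Adding the two equations eliminates T: 52.785 = 11.8 a, so a = 4.4733 m/s².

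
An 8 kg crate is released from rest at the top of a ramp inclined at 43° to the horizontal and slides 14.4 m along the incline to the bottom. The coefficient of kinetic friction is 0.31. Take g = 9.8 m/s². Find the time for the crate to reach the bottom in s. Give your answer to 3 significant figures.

2.54 s

The weight component along the incline is mg sin 43° = 53.469 N and the normal force is N = mg cos 43° = 57.338 N.
Friction up the slope is f = μN = 0.31 × 57.338 = 17.775 N, so the net downslope force is 53.469 − 17.775 = 35.694 N and a = 35.694 / 8 = 4.4618 m/s².
Starting from rest, L = ½at², so t = √(2L/a) = √(2 × 14.4 / 4.4618) = 2.5406 s.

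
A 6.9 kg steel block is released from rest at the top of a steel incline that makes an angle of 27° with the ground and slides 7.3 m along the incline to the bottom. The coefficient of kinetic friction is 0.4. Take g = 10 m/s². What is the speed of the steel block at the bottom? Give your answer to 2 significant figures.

3.8 m/s

The weight component along the incline is mg sin 27° = 31.325 N and the normal force is N = mg cos 27° = 61.479 N.
Friction up the slope is f = μN = 0.4 × 61.479 = 24.592 N, so the net downslope force is 31.325 − 24.592 = 6.733 N and a = 6.733 / 6.9 = 0.9758 m/s².
Starting from rest over a distance of 7.3 m, v² = 2aL = 2 × 0.9758 × 7.3 = 14.2467, so v = 3.7745 m/s.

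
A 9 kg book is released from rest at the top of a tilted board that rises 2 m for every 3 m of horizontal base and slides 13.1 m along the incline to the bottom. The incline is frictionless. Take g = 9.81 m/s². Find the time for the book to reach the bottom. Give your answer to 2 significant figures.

2.2 s

The weight component along the incline is mg sin 33.69° = 48.974 N and the normal force is N = mg cos 33.69° = 73.462 N.
With no friction, a = g sin 33.69° = 5.4416 m/s².
Starting from rest, L = ½at², so t = √(2L/a) = √(2 × 13.1 / 5.4416) = 2.1943 s.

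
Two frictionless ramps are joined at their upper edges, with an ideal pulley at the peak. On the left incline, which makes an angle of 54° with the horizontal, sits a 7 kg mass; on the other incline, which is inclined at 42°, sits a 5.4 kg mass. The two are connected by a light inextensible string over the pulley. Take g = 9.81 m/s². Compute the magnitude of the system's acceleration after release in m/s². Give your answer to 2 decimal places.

1.62 m/s²

Resolve each weight along its own incline: the 7 kg mass has component 7 × 9.81 × sin 54° = 55.555 N down its slope, and the 5.4 kg mass has 5.4 × 9.81 × sin 42° = 35.447 N down its slope.
The 7 kg side's 55.555 N exceeds the other side's 35.447 N, so that mass slides down and the 5.4 kg mass slides up. Taking that direction as positive, Newton's second law for the whole system gives 55.555 − 35.447 = (7 + 5.4) a, so a = 20.108 / 12.4 = 1.6216 m/s².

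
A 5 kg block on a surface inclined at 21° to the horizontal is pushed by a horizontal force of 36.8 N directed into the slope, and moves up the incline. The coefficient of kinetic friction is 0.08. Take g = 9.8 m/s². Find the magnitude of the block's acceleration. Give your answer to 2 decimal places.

The horizontal push has components F cos 21° = 36.8 × 0.9336 = 34.356 N up the incline and F sin 21° = 36.8 × 0.3584 = 13.189 N pressing into the surface.
The normal force is therefore N = mg cos 21° + F sin 21° = 45.746 + 13.189 = 58.935 N, and kinetic friction down the slope is μN = 0.08 × 58.935 = 4.715 N.
Along the incline: F cos 21° − mg sin 21° − μN = ma, so 34.356 − 17.562 − 4.715 = 5 a, giving a = 2.4158 m/s².

2.42 m/s²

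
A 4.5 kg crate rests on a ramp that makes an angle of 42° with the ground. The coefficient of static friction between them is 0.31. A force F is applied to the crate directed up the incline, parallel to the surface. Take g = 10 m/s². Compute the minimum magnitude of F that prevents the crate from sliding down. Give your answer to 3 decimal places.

The normal force is N = mg cos 42° = 33.442 N. With F at its minimum the crate is on the verge of sliding down, so static friction is at its maximum μ_s N = 0.31 × 33.442 = 10.367 N and acts up the slope.
Equilibrium along the incline: F + μ_s N = mg sin 42°, so F = 30.111 − 10.367 = 19.744 N.

19.744 N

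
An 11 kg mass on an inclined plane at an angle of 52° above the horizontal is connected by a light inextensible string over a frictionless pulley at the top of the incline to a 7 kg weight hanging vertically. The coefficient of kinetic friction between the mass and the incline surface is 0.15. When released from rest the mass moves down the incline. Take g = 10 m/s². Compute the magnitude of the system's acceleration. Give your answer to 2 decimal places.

For the mass on the incline: the weight component along the slope is m₁g sin 52° = 11 × 10 × 0.7880 = 86.680 N and the normal force is N = m₁g cos 52° = 67.723 N.
Kinetic friction opposes the mass's motion down the incline: f = μN = 0.15 × 67.723 = 10.158 N acting up the slope.
Newton's second law for the mass (down-slope positive): 86.680 − 10.158 − T = 11 a. For the hanging weight (upward positive): T − 7 × 10 = 7 a.
Adding the two equations eliminates T: 6.522 = 18 a, so a = 0.3623 m/s².

0.36 m/s²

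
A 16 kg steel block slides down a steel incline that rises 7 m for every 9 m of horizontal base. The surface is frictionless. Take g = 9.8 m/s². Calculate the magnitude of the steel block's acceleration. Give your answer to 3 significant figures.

Resolving the weight along the incline: the component pulling the steel block down the slope is mg sin 37.87° = 16 × 9.8 × 0.6139 = 96.260 N, and the normal force is N = mg cos 37.87° = 16 × 9.8 × 0.7894 = 123.778 N.
With no friction the net force along the incline is 96.260 N, so a = g sin 37.87° = 96.260 / 16 = 6.0163 m/s².

6.02 m/s²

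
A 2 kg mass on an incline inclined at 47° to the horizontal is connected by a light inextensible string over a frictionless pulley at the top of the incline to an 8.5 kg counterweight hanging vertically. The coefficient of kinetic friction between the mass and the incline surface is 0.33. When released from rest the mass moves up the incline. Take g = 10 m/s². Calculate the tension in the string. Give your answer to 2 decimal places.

31.68 N

For the mass on the incline: the weight component along the slope is m₁g sin 47° = 2 × 10 × 0.7314 = 14.628 N and the normal force is N = m₁g cos 47° = 13.640 N.
Kinetic friction opposes the mass's motion up the incline: f = μN = 0.33 × 13.640 = 4.501 N acting down the slope.
Newton's second law for the mass (up-slope positive): T − 14.628 − 4.501 = 2 a. For the hanging counterweight (downward positive): 8.5 × 10 − T = 8.5 a.
Adding the two equations eliminates T: 65.871 = 10.5 a, so a = 6.2734 m/s².
Then from the hanging counterweight's equation, T = 8.5 × (10 − 6.2734) = 31.676 N.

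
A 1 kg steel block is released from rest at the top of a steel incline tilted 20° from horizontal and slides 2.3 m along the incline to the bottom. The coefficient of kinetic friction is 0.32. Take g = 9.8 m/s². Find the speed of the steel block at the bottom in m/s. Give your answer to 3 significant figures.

The weight component along the incline is mg sin 20° = 3.352 N and the normal force is N = mg cos 20° = 9.209 N.
Friction up the slope is f = μN = 0.32 × 9.209 = 2.947 N, so the net downslope force is 3.352 − 2.947 = 0.405 N and a = 0.405 / 1 = 0.4050 m/s².
Starting from rest over a distance of 2.3 m, v² = 2aL = 2 × 0.4050 × 2.3 = 1.8630, so v = 1.3649 m/s.

1.36 m/s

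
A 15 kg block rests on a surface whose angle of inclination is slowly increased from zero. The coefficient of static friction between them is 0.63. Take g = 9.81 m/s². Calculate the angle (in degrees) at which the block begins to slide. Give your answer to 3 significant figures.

32.2°

At the threshold of sliding, static friction is at its maximum μ_s N and exactly balances the weight component along the incline: mg sin θ = μ_s mg cos θ.
Hence tan θ = μ_s = 0.63, so θ = arctan(0.63) = 32.2109°.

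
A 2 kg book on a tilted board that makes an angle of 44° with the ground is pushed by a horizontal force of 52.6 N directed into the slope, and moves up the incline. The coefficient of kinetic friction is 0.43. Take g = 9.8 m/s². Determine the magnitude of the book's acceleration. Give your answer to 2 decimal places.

1.22 m/s²

The horizontal push has components F cos 44° = 52.6 × 0.7193 = 37.835 N up the incline and F sin 44° = 52.6 × 0.6947 = 36.541 N pressing into the surface.
The normal force is therefore N = mg cos 44° + F sin 44° = 14.098 + 36.541 = 50.639 N, and kinetic friction down the slope is μN = 0.43 × 50.639 = 21.775 N.
Along the incline: F cos 44° − mg sin 44° − μN = ma, so 37.835 − 13.616 − 21.775 = 2 a, giving a = 1.2220 m/s².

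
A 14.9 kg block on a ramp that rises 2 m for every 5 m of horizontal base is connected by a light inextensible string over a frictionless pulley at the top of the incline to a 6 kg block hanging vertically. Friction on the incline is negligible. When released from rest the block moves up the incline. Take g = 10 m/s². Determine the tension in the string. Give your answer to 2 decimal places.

58.66 N

For the block on the incline: the weight component along the slope is m₁g sin 21.80° = 14.9 × 10 × 0.3714 = 55.339 N and the normal force is N = m₁g cos 21.80° = 138.343 N.
Newton's second law for the block (up-slope positive): T − 55.339 = 14.9 a. For the hanging block (downward positive): 6 × 10 − T = 6 a.
Adding the two equations eliminates T: 4.661 = 20.9 a, so a = 0.2230 m/s².
Then from the hanging block's equation, T = 6 × (10 − 0.2230) = 58.662 N.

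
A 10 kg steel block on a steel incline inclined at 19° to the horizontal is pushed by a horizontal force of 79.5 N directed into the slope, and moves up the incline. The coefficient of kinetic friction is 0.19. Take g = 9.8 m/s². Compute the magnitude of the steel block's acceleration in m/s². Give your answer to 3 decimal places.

The horizontal push has components F cos 19° = 79.5 × 0.9455 = 75.167 N up the incline and F sin 19° = 79.5 × 0.3256 = 25.885 N pressing into the surface.
The normal force is therefore N = mg cos 19° + F sin 19° = 92.659 + 25.885 = 118.544 N, and kinetic friction down the slope is μN = 0.19 × 118.544 = 22.523 N.
Along the incline: F cos 19° − mg sin 19° − μN = ma, so 75.167 − 31.909 − 22.523 = 10 a, giving a = 2.0735 m/s².

2.074 m/s²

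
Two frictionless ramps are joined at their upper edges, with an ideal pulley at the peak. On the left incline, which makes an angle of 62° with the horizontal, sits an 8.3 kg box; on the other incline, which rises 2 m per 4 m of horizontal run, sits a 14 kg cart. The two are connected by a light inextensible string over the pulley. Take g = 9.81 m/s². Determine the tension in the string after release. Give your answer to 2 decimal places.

Resolve each weight along its own incline: the 8.3 kg mass has component 8.3 × 9.81 × sin 62° = 71.892 N down its slope, and the 14 kg mass has 14 × 9.81 × sin 26.57° = 61.420 N down its slope.
The 8.3 kg side's 71.892 N exceeds the other side's 61.420 N, so that mass slides down and the 14 kg mass slides up. Taking that direction as positive, Newton's second law for the whole system gives 71.892 − 61.420 = (8.3 + 14) a, so a = 10.472 / 22.3 = 0.4696 m/s².
For the 14 kg mass (up-slope positive): T − 61.420 = 14 × 0.4696, so T = 67.994 N.

67.99 N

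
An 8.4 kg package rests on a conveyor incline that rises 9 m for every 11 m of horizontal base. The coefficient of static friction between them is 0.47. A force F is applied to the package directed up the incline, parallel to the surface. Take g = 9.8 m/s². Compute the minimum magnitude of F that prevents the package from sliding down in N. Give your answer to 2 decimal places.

The normal force is N = mg cos 39.29° = 63.712 N. With F at its minimum the package is on the verge of sliding down, so static friction is at its maximum μ_s N = 0.47 × 63.712 = 29.945 N and acts up the slope.
Equilibrium along the incline: F + μ_s N = mg sin 39.29°, so F = 52.128 − 29.945 = 22.183 N.

22.18 N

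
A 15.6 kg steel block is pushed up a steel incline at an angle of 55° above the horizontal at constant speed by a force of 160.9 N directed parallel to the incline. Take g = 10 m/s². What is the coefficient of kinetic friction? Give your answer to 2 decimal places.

0.37

At constant speed ΣF = 0 along the incline. The applied 160.9 N acts up the slope; the weight component mg sin 55° = 127.788 N and kinetic friction μN both act down the slope.
So 160.9 = 127.788 + μ × 89.478, giving μ = (160.9 − 127.788) / 89.478 = 0.3701.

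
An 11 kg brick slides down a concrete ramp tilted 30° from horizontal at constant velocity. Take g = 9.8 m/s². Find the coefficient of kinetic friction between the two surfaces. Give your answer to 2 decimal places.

At constant velocity the net force along the incline is zero: mg sin 30° = μ mg cos 30°.
So μ = tan 30° = 0.5000 / 0.8660 = 0.5774.

0.58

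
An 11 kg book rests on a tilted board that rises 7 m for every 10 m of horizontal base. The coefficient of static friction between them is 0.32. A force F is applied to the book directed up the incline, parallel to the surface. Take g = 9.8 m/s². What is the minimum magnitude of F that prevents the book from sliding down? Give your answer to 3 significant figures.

The normal force is N = mg cos 34.99° = 88.313 N. With F at its minimum the book is on the verge of sliding down, so static friction is at its maximum μ_s N = 0.32 × 88.313 = 28.260 N and acts up the slope.
Equilibrium along the incline: F + μ_s N = mg sin 34.99°, so F = 61.819 − 28.260 = 33.559 N.

33.6 N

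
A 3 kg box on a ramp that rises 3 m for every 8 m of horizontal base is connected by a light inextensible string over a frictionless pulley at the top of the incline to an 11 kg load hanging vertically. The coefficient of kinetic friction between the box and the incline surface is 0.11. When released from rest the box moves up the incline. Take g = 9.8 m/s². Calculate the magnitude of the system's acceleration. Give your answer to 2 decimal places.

6.75 m/s²

For the box on the incline: the weight component along the slope is m₁g sin 20.56° = 3 × 9.8 × 0.3511 = 10.322 N and the normal force is N = m₁g cos 20.56° = 27.528 N.
Kinetic friction opposes the box's motion up the incline: f = μN = 0.11 × 27.528 = 3.028 N acting down the slope.
Newton's second law for the box (up-slope positive): T − 10.322 − 3.028 = 3 a. For the hanging load (downward positive): 11 × 9.8 − T = 11 a.
Adding the two equations eliminates T: 94.450 = 14 a, so a = 6.7464 m/s².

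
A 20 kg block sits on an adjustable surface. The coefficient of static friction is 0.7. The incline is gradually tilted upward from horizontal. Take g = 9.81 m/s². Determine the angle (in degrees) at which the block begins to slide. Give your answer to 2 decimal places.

At the threshold of sliding, static friction is at its maximum μ_s N and exactly balances the weight component along the incline: mg sin θ = μ_s mg cos θ.
Hence tan θ = μ_s = 0.7, so θ = arctan(0.7) = 34.9920°.

34.99°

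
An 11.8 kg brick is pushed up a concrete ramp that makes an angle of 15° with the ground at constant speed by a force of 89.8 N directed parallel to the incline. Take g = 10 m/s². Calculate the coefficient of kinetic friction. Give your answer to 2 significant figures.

0.52

At constant speed ΣF = 0 along the incline. The applied 89.8 N acts up the slope; the weight component mg sin 15° = 30.541 N and kinetic friction μN both act down the slope.
So 89.8 = 30.541 + μ × 113.979, giving μ = (89.8 − 30.541) / 113.979 = 0.5199.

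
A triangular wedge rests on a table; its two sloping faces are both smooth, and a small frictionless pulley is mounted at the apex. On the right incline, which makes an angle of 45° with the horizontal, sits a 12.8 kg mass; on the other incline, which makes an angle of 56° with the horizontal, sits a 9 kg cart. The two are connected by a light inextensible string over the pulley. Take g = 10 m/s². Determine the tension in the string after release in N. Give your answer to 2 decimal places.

81.18 N

Resolve each weight along its own incline: the 12.8 kg mass has component 12.8 × 10 × sin 45° = 90.510 N down its slope, and the 9 kg mass has 9 × 10 × sin 56° = 74.613 N down its slope.
The 12.8 kg side's 90.510 N exceeds the other side's 74.613 N, so that mass slides down and the 9 kg mass slides up. Taking that direction as positive, Newton's second law for the whole system gives 90.510 − 74.613 = (12.8 + 9) a, so a = 15.897 / 21.8 = 0.7292 m/s².
For the 9 kg mass (up-slope positive): T − 74.613 = 9 × 0.7292, so T = 81.176 N.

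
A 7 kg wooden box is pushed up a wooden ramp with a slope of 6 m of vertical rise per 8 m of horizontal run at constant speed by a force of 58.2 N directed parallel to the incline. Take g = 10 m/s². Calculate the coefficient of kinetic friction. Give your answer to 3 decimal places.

0.289

At constant speed ΣF = 0 along the incline. The applied 58.2 N acts up the slope; the weight component mg sin 36.87° = 42.000 N and kinetic friction μN both act down the slope.
So 58.2 = 42.000 + μ × 56.000, giving μ = (58.2 − 42.000) / 56.000 = 0.2893.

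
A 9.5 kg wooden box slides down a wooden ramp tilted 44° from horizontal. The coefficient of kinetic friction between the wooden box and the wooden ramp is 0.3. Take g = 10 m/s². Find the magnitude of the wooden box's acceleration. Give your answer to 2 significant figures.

4.8 m/s²

Resolving the weight along the incline: the component pulling the wooden box down the slope is mg sin 44° = 9.5 × 10 × 0.6947 = 65.996 N, and the normal force is N = mg cos 44° = 9.5 × 10 × 0.7193 = 68.334 N.
Kinetic friction acts up the slope with magnitude f = μN = 0.3 × 68.334 = 20.500 N.
Net force along the incline is 65.996 − 20.500 = 45.496 N, so a = 45.496 / 9.5 = 4.7891 m/s².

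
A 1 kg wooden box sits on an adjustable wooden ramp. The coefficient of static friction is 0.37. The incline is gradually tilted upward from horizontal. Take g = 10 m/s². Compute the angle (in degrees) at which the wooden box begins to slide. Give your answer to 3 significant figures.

At the threshold of sliding, static friction is at its maximum μ_s N and exactly balances the weight component along the incline: mg sin θ = μ_s mg cos θ.
Hence tan θ = μ_s = 0.37, so θ = arctan(0.37) = 20.3045°.

20.3°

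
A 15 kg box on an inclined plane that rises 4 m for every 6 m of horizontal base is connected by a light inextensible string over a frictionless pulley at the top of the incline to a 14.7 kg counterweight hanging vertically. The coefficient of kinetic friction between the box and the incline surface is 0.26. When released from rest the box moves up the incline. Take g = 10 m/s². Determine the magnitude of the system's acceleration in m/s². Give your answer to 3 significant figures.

1.06 m/s²

For the box on the incline: the weight component along the slope is m₁g sin 33.69° = 15 × 10 × 0.5547 = 83.205 N and the normal force is N = m₁g cos 33.69° = 124.808 N.
Kinetic friction opposes the box's motion up the incline: f = μN = 0.26 × 124.808 = 32.450 N acting down the slope.
Newton's second law for the box (up-slope positive): T − 83.205 − 32.450 = 15 a. For the hanging counterweight (downward positive): 14.7 × 10 − T = 14.7 a.
Adding the two equations eliminates T: 31.345 = 29.7 a, so a = 1.0554 m/s².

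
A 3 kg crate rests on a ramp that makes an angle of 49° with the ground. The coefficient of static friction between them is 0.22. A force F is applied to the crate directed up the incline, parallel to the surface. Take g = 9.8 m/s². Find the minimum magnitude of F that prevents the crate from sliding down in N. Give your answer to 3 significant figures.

The normal force is N = mg cos 49° = 19.288 N. With F at its minimum the crate is on the verge of sliding down, so static friction is at its maximum μ_s N = 0.22 × 19.288 = 4.243 N and acts up the slope.
Equilibrium along the incline: F + μ_s N = mg sin 49°, so F = 22.188 − 4.243 = 17.945 N.

17.9 N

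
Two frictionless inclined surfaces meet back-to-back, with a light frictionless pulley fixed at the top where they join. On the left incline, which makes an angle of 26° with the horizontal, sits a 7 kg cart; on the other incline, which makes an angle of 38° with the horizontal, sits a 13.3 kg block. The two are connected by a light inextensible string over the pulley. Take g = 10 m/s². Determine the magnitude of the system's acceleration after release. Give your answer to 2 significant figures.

Resolve each weight along its own incline: the 7 kg mass has component 7 × 10 × sin 26° = 30.686 N down its slope, and the 13.3 kg mass has 13.3 × 10 × sin 38° = 81.883 N down its slope.
The 13.3 kg side's 81.883 N exceeds the other side's 30.686 N, so that mass slides down and the 7 kg mass slides up. Taking that direction as positive, Newton's second law for the whole system gives 81.883 − 30.686 = (7 + 13.3) a, so a = 51.197 / 20.3 = 2.5220 m/s².

2.5 m/s²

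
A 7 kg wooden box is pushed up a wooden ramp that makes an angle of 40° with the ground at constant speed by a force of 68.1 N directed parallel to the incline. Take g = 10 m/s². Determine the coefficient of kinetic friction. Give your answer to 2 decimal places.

At constant speed ΣF = 0 along the incline. The applied 68.1 N acts up the slope; the weight component mg sin 40° = 44.995 N and kinetic friction μN both act down the slope.
So 68.1 = 44.995 + μ × 53.623, giving μ = (68.1 − 44.995) / 53.623 = 0.4309.

0.43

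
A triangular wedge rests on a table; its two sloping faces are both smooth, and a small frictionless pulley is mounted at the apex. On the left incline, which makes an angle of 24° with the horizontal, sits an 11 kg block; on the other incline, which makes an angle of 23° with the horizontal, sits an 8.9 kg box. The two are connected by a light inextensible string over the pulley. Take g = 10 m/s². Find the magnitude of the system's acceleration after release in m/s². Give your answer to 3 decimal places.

0.501 m/s²

Resolve each weight along its own incline: the 11 kg mass has component 11 × 10 × sin 24° = 44.741 N down its slope, and the 8.9 kg mass has 8.9 × 10 × sin 23° = 34.775 N down its slope.
The 11 kg side's 44.741 N exceeds the other side's 34.775 N, so that mass slides down and the 8.9 kg mass slides up. Taking that direction as positive, Newton's second law for the whole system gives 44.741 − 34.775 = (11 + 8.9) a, so a = 9.966 / 19.9 = 0.5008 m/s².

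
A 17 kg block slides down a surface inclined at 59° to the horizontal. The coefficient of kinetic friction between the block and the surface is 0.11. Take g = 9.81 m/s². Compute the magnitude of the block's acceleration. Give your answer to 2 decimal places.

Resolving the weight along the incline: the component pulling the block down the slope is mg sin 59° = 17 × 9.81 × 0.8572 = 142.955 N, and the normal force is N = mg cos 59° = 17 × 9.81 × 0.5150 = 85.887 N.
Kinetic friction acts up the slope with magnitude f = μN = 0.11 × 85.887 = 9.448 N.
Net force along the incline is 142.955 − 9.448 = 133.507 N, so a = 133.507 / 17 = 7.8534 m/s².

7.85 m/s²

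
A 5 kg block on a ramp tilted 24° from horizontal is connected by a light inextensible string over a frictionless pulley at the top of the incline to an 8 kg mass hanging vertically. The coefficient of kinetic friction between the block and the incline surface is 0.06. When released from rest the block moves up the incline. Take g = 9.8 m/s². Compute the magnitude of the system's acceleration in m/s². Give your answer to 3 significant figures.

4.29 m/s²

For the block on the incline: the weight component along the slope is m₁g sin 24° = 5 × 9.8 × 0.4067 = 19.928 N and the normal force is N = m₁g cos 24° = 44.764 N.
Kinetic friction opposes the block's motion up the incline: f = μN = 0.06 × 44.764 = 2.686 N acting down the slope.
Newton's second law for the block (up-slope positive): T − 19.928 − 2.686 = 5 a. For the hanging mass (downward positive): 8 × 9.8 − T = 8 a.
Adding the two equations eliminates T: 55.786 = 13 a, so a = 4.2912 m/s².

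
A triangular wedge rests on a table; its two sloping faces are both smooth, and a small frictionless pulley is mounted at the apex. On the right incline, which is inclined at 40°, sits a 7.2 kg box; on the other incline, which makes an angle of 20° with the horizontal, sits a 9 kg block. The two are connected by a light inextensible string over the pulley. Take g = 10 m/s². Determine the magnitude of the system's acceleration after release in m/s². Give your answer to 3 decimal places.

0.957 m/s²

Resolve each weight along its own incline: the 7.2 kg mass has component 7.2 × 10 × sin 40° = 46.281 N down its slope, and the 9 kg mass has 9 × 10 × sin 20° = 30.782 N down its slope.
The 7.2 kg side's 46.281 N exceeds the other side's 30.782 N, so that mass slides down and the 9 kg mass slides up. Taking that direction as positive, Newton's second law for the whole system gives 46.281 − 30.782 = (7.2 + 9) a, so a = 15.499 / 16.2 = 0.9567 m/s².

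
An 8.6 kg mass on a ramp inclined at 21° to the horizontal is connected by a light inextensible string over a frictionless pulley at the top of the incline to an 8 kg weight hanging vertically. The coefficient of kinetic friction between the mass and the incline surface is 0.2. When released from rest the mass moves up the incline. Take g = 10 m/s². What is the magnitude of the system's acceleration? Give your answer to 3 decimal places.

For the mass on the incline: the weight component along the slope is m₁g sin 21° = 8.6 × 10 × 0.3584 = 30.822 N and the normal force is N = m₁g cos 21° = 80.288 N.
Kinetic friction opposes the mass's motion up the incline: f = μN = 0.2 × 80.288 = 16.058 N acting down the slope.
Newton's second law for the mass (up-slope positive): T − 30.822 − 16.058 = 8.6 a. For the hanging weight (downward positive): 8 × 10 − T = 8 a.
Adding the two equations eliminates T: 33.120 = 16.6 a, so a = 1.9952 m/s².

1.995 m/s²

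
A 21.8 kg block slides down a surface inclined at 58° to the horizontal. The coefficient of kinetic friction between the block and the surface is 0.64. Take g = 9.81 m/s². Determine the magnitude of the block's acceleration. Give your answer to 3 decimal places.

Resolving the weight along the incline: the component pulling the block down the slope is mg sin 58° = 21.8 × 9.81 × 0.8480 = 181.352 N, and the normal force is N = mg cos 58° = 21.8 × 9.81 × 0.5299 = 113.323 N.
Kinetic friction acts up the slope with magnitude f = μN = 0.64 × 113.323 = 72.527 N.
Net force along the incline is 181.352 − 72.527 = 108.825 N, so a = 108.825 / 21.8 = 4.9920 m/s².

4.992 m/s²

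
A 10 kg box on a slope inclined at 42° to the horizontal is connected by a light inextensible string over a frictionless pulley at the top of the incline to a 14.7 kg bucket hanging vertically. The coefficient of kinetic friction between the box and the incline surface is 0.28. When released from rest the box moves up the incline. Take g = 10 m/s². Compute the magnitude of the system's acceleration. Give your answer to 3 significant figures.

2.40 m/s²

For the box on the incline: the weight component along the slope is m₁g sin 42° = 10 × 10 × 0.6691 = 66.910 N and the normal force is N = m₁g cos 42° = 74.314 N.
Kinetic friction opposes the box's motion up the incline: f = μN = 0.28 × 74.314 = 20.808 N acting down the slope.
Newton's second law for the box (up-slope positive): T − 66.910 − 20.808 = 10 a. For the hanging bucket (downward positive): 14.7 × 10 − T = 14.7 a.
Adding the two equations eliminates T: 59.282 = 24.7 a, so a = 2.4001 m/s².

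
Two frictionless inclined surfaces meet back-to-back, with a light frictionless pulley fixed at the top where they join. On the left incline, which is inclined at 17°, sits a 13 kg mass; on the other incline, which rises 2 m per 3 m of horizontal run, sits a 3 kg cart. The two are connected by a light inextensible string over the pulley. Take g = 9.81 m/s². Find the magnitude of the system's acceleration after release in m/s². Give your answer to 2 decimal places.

1.31 m/s²

Resolve each weight along its own incline: the 13 kg mass has component 13 × 9.81 × sin 17° = 37.286 N down its slope, and the 3 kg mass has 3 × 9.81 × sin 33.69° = 16.325 N down its slope.
The 13 kg side's 37.286 N exceeds the other side's 16.325 N, so that mass slides down and the 3 kg mass slides up. Taking that direction as positive, Newton's second law for the whole system gives 37.286 − 16.325 = (13 + 3) a, so a = 20.961 / 16 = 1.3101 m/s².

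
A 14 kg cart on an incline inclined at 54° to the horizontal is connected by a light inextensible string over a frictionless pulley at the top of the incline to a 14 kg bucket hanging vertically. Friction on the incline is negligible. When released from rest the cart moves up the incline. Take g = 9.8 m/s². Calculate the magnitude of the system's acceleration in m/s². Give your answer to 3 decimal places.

0.936 m/s²

For the cart on the incline: the weight component along the slope is m₁g sin 54° = 14 × 9.8 × 0.8090 = 110.995 N and the normal force is N = m₁g cos 54° = 80.644 N.
Newton's second law for the cart (up-slope positive): T − 110.995 = 14 a. For the hanging bucket (downward positive): 14 × 9.8 − T = 14 a.
Adding the two equations eliminates T: 26.205 = 28 a, so a = 0.9359 m/s².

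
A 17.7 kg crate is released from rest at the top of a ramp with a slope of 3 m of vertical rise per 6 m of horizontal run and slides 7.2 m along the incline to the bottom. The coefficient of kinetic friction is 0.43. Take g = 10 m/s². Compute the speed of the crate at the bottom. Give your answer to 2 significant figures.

3.0 m/s

The weight component along the incline is mg sin 26.57° = 79.157 N and the normal force is N = mg cos 26.57° = 158.314 N.
Friction up the slope is f = μN = 0.43 × 158.314 = 68.075 N, so the net downslope force is 79.157 − 68.075 = 11.082 N and a = 11.082 / 17.7 = 0.6261 m/s².
Starting from rest over a distance of 7.2 m, v² = 2aL = 2 × 0.6261 × 7.2 = 9.0158, so v = 3.0026 m/s.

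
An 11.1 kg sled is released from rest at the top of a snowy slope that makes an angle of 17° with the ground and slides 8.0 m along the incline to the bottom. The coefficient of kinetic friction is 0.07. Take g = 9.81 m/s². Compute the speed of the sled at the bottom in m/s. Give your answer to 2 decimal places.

5.95 m/s

The weight component along the incline is mg sin 17° = 31.837 N and the normal force is N = mg cos 17° = 104.133 N.
Friction up the slope is f = μN = 0.07 × 104.133 = 7.289 N, so the net downslope force is 31.837 − 7.289 = 24.548 N and a = 24.548 / 11.1 = 2.2115 m/s².
Starting from rest over a distance of 8.0 m, v² = 2aL = 2 × 2.2115 × 8.0 = 35.3840, so v = 5.9484 m/s.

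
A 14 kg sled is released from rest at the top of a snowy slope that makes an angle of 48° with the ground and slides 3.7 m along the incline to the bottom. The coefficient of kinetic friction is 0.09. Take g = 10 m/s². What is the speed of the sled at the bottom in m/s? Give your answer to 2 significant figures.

The weight component along the incline is mg sin 48° = 104.040 N and the normal force is N = mg cos 48° = 93.678 N.
Friction up the slope is f = μN = 0.09 × 93.678 = 8.431 N, so the net downslope force is 104.040 − 8.431 = 95.609 N and a = 95.609 / 14 = 6.8292 m/s².
Starting from rest over a distance of 3.7 m, v² = 2aL = 2 × 6.8292 × 3.7 = 50.5361, so v = 7.1089 m/s.

7.1 m/s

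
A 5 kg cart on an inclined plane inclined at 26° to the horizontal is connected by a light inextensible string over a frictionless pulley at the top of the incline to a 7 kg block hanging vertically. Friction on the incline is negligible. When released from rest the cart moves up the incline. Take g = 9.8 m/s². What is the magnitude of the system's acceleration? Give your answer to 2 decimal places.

3.93 m/s²

For the cart on the incline: the weight component along the slope is m₁g sin 26° = 5 × 9.8 × 0.4384 = 21.482 N and the normal force is N = m₁g cos 26° = 44.041 N.
Newton's second law for the cart (up-slope positive): T − 21.482 = 5 a. For the hanging block (downward positive): 7 × 9.8 − T = 7 a.
Adding the two equations eliminates T: 47.118 = 12 a, so a = 3.9265 m/s².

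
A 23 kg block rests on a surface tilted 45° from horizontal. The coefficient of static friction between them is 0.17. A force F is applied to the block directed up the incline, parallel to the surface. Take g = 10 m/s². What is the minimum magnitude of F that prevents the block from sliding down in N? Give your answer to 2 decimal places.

The normal force is N = mg cos 45° = 162.635 N. With F at its minimum the block is on the verge of sliding down, so static friction is at its maximum μ_s N = 0.17 × 162.635 = 27.648 N and acts up the slope.
Equilibrium along the incline: F + μ_s N = mg sin 45°, so F = 162.635 − 27.648 = 134.987 N.

134.99 N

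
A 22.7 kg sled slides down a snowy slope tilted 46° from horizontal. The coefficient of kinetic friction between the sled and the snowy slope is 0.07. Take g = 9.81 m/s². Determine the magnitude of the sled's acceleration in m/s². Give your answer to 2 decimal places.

6.58 m/s²

Resolving the weight along the incline: the component pulling the sled down the slope is mg sin 46° = 22.7 × 9.81 × 0.7193 = 160.179 N, and the normal force is N = mg cos 46° = 22.7 × 9.81 × 0.6947 = 154.701 N.
Kinetic friction acts up the slope with magnitude f = μN = 0.07 × 154.701 = 10.829 N.
Net force along the incline is 160.179 − 10.829 = 149.350 N, so a = 149.350 / 22.7 = 6.5793 m/s².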